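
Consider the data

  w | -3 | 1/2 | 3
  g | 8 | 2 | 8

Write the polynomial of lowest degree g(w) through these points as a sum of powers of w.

Build the Lagrange basis polynomials:
L_0(w) = (w - 1/2)(w - 3) / [21] = (1/21)w^2 - (1/6)w + 1/14
L_1(w) = (w + 3)(w - 3) / [-35/4] = -(4/35)w^2 + 36/35
L_2(w) = (w + 3)(w - 1/2) / [15] = (1/15)w^2 + (1/6)w - 1/10
g(w) = 8·L_0 + 2·L_1 + 8·L_2
  8·L_0(w) = (8/21)w^2 - (4/3)w + 4/7
  2·L_1(w) = -(8/35)w^2 + 72/35
  8·L_2(w) = (8/15)w^2 + (4/3)w - 4/5
Adding term by term: (24/35)w^2 + 64/35

g(w) = (24/35)w^2 + 64/35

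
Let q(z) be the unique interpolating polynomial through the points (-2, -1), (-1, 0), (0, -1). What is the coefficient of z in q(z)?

-2

Build the Lagrange basis polynomials:
L_0(z) = (z + 1)z / [2] = (1/2)z^2 + (1/2)z
L_1(z) = (z + 2)z / [-1] = -z^2 - 2z
L_2(z) = (z + 2)(z + 1) / [2] = (1/2)z^2 + (3/2)z + 1
q(z) = (-1)·L_0 + 0·L_1 + (-1)·L_2
Only the coefficient of z is needed; take it from each L_i and combine:
(-1)·(1/2) + 0·(-2) + (-1)·(3/2) = -2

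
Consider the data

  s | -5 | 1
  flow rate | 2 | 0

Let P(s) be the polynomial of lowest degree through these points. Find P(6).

-5/3

Evaluate each Lagrange basis at s = 6:
L_0(6) = (5)/[(-6)] = -5/6
L_1(6) = (11)/[(6)] = 11/6
Sum: 2·(-5/6) + 0 = -5/3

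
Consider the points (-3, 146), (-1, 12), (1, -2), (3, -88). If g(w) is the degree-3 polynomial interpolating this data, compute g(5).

Evaluate each Lagrange basis at w = 5:
L_0(5) = (6)·(4)·(2)/[(-2)·(-4)·(-6)] = -1
L_1(5) = (8)·(4)·(2)/[(2)·(-2)·(-4)] = 4
L_2(5) = (8)·(6)·(2)/[(4)·(2)·(-2)] = -6
L_3(5) = (8)·(6)·(4)/[(6)·(4)·(2)] = 4
Sum: 146·(-1) + 12·(4) + (-2)·(-6) + (-88)·(4) = -438

-438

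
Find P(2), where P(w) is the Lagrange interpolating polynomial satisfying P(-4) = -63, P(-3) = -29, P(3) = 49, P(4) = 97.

Evaluate each Lagrange basis at w = 2:
L_0(2) = (5)·(-1)·(-2)/[(-1)·(-7)·(-8)] = -5/28
L_1(2) = (6)·(-1)·(-2)/[(1)·(-6)·(-7)] = 2/7
L_2(2) = (6)·(5)·(-2)/[(7)·(6)·(-1)] = 10/7
L_3(2) = (6)·(5)·(-1)/[(8)·(7)·(1)] = -15/28
Sum: (-63)·(-5/28) + (-29)·(2/7) + 49·(10/7) + 97·(-15/28) = 21

21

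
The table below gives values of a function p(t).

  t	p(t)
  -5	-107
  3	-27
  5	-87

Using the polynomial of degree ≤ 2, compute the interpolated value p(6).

-129

Evaluate each Lagrange basis at t = 6:
L_0(6) = (3)·(1)/[(-8)·(-10)] = 3/80
L_1(6) = (11)·(1)/[(8)·(-2)] = -11/16
L_2(6) = (11)·(3)/[(10)·(2)] = 33/20
Sum: (-107)·(3/80) + (-27)·(-11/16) + (-87)·(33/20) = -129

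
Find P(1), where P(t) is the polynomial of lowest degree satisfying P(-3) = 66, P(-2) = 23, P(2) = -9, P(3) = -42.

Evaluate each Lagrange basis at t = 1:
L_0(1) = (3)·(-1)·(-2)/[(-1)·(-5)·(-6)] = -1/5
L_1(1) = (4)·(-1)·(-2)/[(1)·(-4)·(-5)] = 2/5
L_2(1) = (4)·(3)·(-2)/[(5)·(4)·(-1)] = 6/5
L_3(1) = (4)·(3)·(-1)/[(6)·(5)·(1)] = -2/5
Sum: 66·(-1/5) + 23·(2/5) + (-9)·(6/5) + (-42)·(-2/5) = 2

2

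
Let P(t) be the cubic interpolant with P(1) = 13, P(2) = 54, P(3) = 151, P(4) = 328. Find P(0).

Evaluate each Lagrange basis at t = 0:
L_0(0) = (-2)·(-3)·(-4)/[(-1)·(-2)·(-3)] = 4
L_1(0) = (-1)·(-3)·(-4)/[(1)·(-1)·(-2)] = -6
L_2(0) = (-1)·(-2)·(-4)/[(2)·(1)·(-1)] = 4
L_3(0) = (-1)·(-2)·(-3)/[(3)·(2)·(1)] = -1
Sum: 13·(4) + 54·(-6) + 151·(4) + 328·(-1) = 4

4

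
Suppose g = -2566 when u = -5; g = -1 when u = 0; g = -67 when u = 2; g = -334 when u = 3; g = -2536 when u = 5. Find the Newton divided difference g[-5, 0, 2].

-78

g[-5,0] = (-1 - (-2566)) / (0 - (-5)) = 513
g[0,2] = (-67 - (-1)) / (2 - 0) = -33
g[-5,0,2] = (-33 - 513) / (2 - (-5)) = -78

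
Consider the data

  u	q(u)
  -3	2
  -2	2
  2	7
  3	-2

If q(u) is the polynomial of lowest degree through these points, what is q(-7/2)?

603/160

L_0(-7/2) = (-3/2)·(-11/2)·(-13/2)/[(-1)·(-5)·(-6)] = 143/80
L_1(-7/2) = (-1/2)·(-11/2)·(-13/2)/[(1)·(-4)·(-5)] = -143/160
L_2(-7/2) = (-1/2)·(-3/2)·(-13/2)/[(5)·(4)·(-1)] = 39/160
L_3(-7/2) = (-1/2)·(-3/2)·(-11/2)/[(6)·(5)·(1)] = -11/80
Sum: 2·(143/80) + 2·(-143/160) + 7·(39/160) + (-2)·(-11/80) = 603/160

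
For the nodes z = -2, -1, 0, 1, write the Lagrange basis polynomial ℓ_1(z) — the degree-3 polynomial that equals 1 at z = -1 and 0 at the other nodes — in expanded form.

ℓ_1(z) = (1/2)z^3 + (1/2)z^2 - z

ℓ_1(z) = (z + 2)z(z - 1) / [(1)·(-1)·(-2)]
       = (z^3 + z^2 - 2z) / (2)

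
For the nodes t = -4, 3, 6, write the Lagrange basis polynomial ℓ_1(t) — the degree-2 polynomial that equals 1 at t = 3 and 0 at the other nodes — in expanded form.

ℓ_1(t) = (t + 4)(t - 6) / [(7)·(-3)]
       = (t^2 - 2t - 24) / (-21)

ℓ_1(t) = -(1/21)t^2 + (2/21)t + 8/7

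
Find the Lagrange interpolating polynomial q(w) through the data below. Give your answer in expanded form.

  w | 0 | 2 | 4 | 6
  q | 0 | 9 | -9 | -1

q(w) = (53/48)w^3 - 10w^2 + (241/12)w

L_0(w) = (w - 2)(w - 4)(w - 6) / [-48] = -(1/48)w^3 + (1/4)w^2 - (11/12)w + 1
L_1(w) = w(w - 4)(w - 6) / [16] = (1/16)w^3 - (5/8)w^2 + (3/2)w
L_2(w) = w(w - 2)(w - 6) / [-16] = -(1/16)w^3 + (1/2)w^2 - (3/4)w
L_3(w) = w(w - 2)(w - 4) / [48] = (1/48)w^3 - (1/8)w^2 + (1/6)w
q(w) = 0·L_0 + 9·L_1 + (-9)·L_2 + (-1)·L_3
  0·L_0(w) = 0
  9·L_1(w) = (9/16)w^3 - (45/8)w^2 + (27/2)w
  (-9)·L_2(w) = (9/16)w^3 - (9/2)w^2 + (27/4)w
  (-1)·L_3(w) = -(1/48)w^3 + (1/8)w^2 - (1/6)w
Adding term by term: (53/48)w^3 - 10w^2 + (241/12)w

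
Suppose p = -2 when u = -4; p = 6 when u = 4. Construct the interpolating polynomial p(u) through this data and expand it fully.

p(u) = u + 2

L_0(u) = (u - 4) / [-8] = -(1/8)u + 1/2
L_1(u) = (u + 4) / [8] = (1/8)u + 1/2
p(u) = (-2)·L_0 + 6·L_1
  (-2)·L_0(u) = (1/4)u - 1
  6·L_1(u) = (3/4)u + 3
Adding term by term: u + 2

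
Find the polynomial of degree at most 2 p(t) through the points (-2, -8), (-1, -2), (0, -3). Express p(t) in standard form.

p(t) = -(7/2)t^2 - (9/2)t - 3

Build the Lagrange basis polynomials:
L_0(t) = (t + 1)t / [2] = (1/2)t^2 + (1/2)t
L_1(t) = (t + 2)t / [-1] = -t^2 - 2t
L_2(t) = (t + 2)(t + 1) / [2] = (1/2)t^2 + (3/2)t + 1
p(t) = (-8)·L_0 + (-2)·L_1 + (-3)·L_2
  (-8)·L_0(t) = -4t^2 - 4t
  (-2)·L_1(t) = 2t^2 + 4t
  (-3)·L_2(t) = -(3/2)t^2 - (9/2)t - 3
Adding term by term: -(7/2)t^2 - (9/2)t - 3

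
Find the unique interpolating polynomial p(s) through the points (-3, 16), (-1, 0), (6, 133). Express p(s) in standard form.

p(s) = 3s^2 + 4s + 1

Build the Lagrange basis polynomials:
L_0(s) = (s + 1)(s - 6) / [18] = (1/18)s^2 - (5/18)s - 1/3
L_1(s) = (s + 3)(s - 6) / [-14] = -(1/14)s^2 + (3/14)s + 9/7
L_2(s) = (s + 3)(s + 1) / [63] = (1/63)s^2 + (4/63)s + 1/21
p(s) = 16·L_0 + 0·L_1 + 133·L_2
  16·L_0(s) = (8/9)s^2 - (40/9)s - 16/3
  0·L_1(s) = 0
  133·L_2(s) = (19/9)s^2 + (76/9)s + 19/3
Adding term by term: 3s^2 + 4s + 1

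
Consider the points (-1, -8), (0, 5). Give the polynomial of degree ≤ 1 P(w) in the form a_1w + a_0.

P(w) = 13w + 5

Build the Lagrange basis polynomials:
L_0(w) = w / [-1] = -w
L_1(w) = (w + 1) / [1] = w + 1
P(w) = (-8)·L_0 + 5·L_1
  (-8)·L_0(w) = 8w
  5·L_1(w) = 5w + 5
Adding term by term: 13w + 5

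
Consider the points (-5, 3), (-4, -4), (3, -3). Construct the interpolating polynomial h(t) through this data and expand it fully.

h(t) = (25/28)t^2 + (29/28)t - 99/7

L_0(t) = (t + 4)(t - 3) / [8] = (1/8)t^2 + (1/8)t - 3/2
L_1(t) = (t + 5)(t - 3) / [-7] = -(1/7)t^2 - (2/7)t + 15/7
L_2(t) = (t + 5)(t + 4) / [56] = (1/56)t^2 + (9/56)t + 5/14
h(t) = 3·L_0 + (-4)·L_1 + (-3)·L_2
  3·L_0(t) = (3/8)t^2 + (3/8)t - 9/2
  (-4)·L_1(t) = (4/7)t^2 + (8/7)t - 60/7
  (-3)·L_2(t) = -(3/56)t^2 - (27/56)t - 15/14
Adding term by term: (25/28)t^2 + (29/28)t - 99/7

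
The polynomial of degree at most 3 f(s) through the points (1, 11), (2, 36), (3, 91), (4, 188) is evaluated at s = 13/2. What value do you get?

693

L_0(13/2) = (9/2)·(7/2)·(5/2)/[(-1)·(-2)·(-3)] = -105/16
L_1(13/2) = (11/2)·(7/2)·(5/2)/[(1)·(-1)·(-2)] = 385/16
L_2(13/2) = (11/2)·(9/2)·(5/2)/[(2)·(1)·(-1)] = -495/16
L_3(13/2) = (11/2)·(9/2)·(7/2)/[(3)·(2)·(1)] = 231/16
Sum: 11·(-105/16) + 36·(385/16) + 91·(-495/16) + 188·(231/16) = 693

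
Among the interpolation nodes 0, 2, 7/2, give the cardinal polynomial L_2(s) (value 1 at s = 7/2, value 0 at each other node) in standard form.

L_2(s) = s(s - 2) / [(7/2)·(3/2)]
       = (s^2 - 2s) / (21/4)

L_2(s) = (4/21)s^2 - (8/21)s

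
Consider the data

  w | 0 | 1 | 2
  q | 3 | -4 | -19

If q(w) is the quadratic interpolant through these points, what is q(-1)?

Evaluate each Lagrange basis at w = -1:
L_0(-1) = (-2)·(-3)/[(-1)·(-2)] = 3
L_1(-1) = (-1)·(-3)/[(1)·(-1)] = -3
L_2(-1) = (-1)·(-2)/[(2)·(1)] = 1
Sum: 3·(3) + (-4)·(-3) + (-19)·(1) = 2

2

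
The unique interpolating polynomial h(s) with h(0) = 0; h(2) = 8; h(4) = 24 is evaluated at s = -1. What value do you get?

-1

Using Newton's divided-difference form:
h[0,2] = (8 - 0) / (2 - 0) = 4
h[2,4] = (24 - 8) / (4 - 2) = 8
h[0,2,4] = (8 - 4) / (4 - 0) = 1
h(-1) = 0 + 4·(-1) + 1·(-1)·(-3) = -1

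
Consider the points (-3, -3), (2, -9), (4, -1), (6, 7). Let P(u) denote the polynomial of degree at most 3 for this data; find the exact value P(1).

-247/21

Using Newton's divided-difference form:
P[-3,2] = (-9 - (-3)) / (2 - (-3)) = -6/5
P[2,4] = (-1 - (-9)) / (4 - 2) = 4
P[4,6] = (7 - (-1)) / (6 - 4) = 4
P[-3,2,4] = (4 - (-6/5)) / (4 - (-3)) = 26/35
P[2,4,6] = (4 - 4) / (6 - 2) = 0
P[-3,2,4,6] = (0 - 26/35) / (6 - (-3)) = -26/315
P(1) = -3 + (-6/5)·(4) + (26/35)·(4)·(-1) + (-26/315)·(4)·(-1)·(-3) = -247/21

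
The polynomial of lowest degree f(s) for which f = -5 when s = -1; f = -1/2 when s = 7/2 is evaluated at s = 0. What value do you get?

Evaluate each Lagrange basis at s = 0:
L_0(0) = (-7/2)/[(-9/2)] = 7/9
L_1(0) = (1)/[(9/2)] = 2/9
Sum: (-5)·(7/9) + (-1/2)·(2/9) = -4

-4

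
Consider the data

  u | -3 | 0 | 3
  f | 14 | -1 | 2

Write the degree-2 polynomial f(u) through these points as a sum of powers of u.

f(u) = u^2 - 2u - 1

Build the Lagrange basis polynomials:
L_0(u) = u(u - 3) / [18] = (1/18)u^2 - (1/6)u
L_1(u) = (u + 3)(u - 3) / [-9] = -(1/9)u^2 + 1
L_2(u) = (u + 3)u / [18] = (1/18)u^2 + (1/6)u
f(u) = 14·L_0 + (-1)·L_1 + 2·L_2
  14·L_0(u) = (7/9)u^2 - (7/3)u
  (-1)·L_1(u) = (1/9)u^2 - 1
  2·L_2(u) = (1/9)u^2 + (1/3)u
Adding term by term: u^2 - 2u - 1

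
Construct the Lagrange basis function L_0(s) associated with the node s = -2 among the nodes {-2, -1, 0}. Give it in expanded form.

L_0(s) = (s + 1)s / [(-1)·(-2)]
       = (s^2 + s) / (2)

L_0(s) = (1/2)s^2 + (1/2)s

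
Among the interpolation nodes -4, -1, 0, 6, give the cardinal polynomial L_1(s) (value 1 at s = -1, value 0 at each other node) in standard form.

L_1(s) = (1/21)s^3 - (2/21)s^2 - (8/7)s

L_1(s) = (s + 4)s(s - 6) / [(3)·(-1)·(-7)]
       = (s^3 - 2s^2 - 24s) / (21)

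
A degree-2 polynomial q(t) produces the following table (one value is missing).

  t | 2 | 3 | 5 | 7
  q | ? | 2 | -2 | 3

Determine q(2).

The 3 known values determine q uniquely (degree ≤ 2).
L_0(2) = (-3)·(-5)/[(-2)·(-4)] = 15/8
L_1(2) = (-1)·(-5)/[(2)·(-2)] = -5/4
L_2(2) = (-1)·(-3)/[(4)·(2)] = 3/8
Sum: 2·(15/8) + (-2)·(-5/4) + 3·(3/8) = 59/8

59/8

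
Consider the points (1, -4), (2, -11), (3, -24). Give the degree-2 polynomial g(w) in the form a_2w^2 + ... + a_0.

g(w) = -3w^2 + 2w - 3

Build the Lagrange basis polynomials:
L_0(w) = (w - 2)(w - 3) / [2] = (1/2)w^2 - (5/2)w + 3
L_1(w) = (w - 1)(w - 3) / [-1] = -w^2 + 4w - 3
L_2(w) = (w - 1)(w - 2) / [2] = (1/2)w^2 - (3/2)w + 1
g(w) = (-4)·L_0 + (-11)·L_1 + (-24)·L_2
  (-4)·L_0(w) = -2w^2 + 10w - 12
  (-11)·L_1(w) = 11w^2 - 44w + 33
  (-24)·L_2(w) = -12w^2 + 36w - 24
Adding term by term: -3w^2 + 2w - 3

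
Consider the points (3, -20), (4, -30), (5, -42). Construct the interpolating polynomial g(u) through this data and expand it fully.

g(u) = -u^2 - 3u - 2

Newton's divided differences:
g[3,4] = (-30 - (-20)) / (4 - 3) = -10
g[4,5] = (-42 - (-30)) / (5 - 4) = -12
g[3,4,5] = (-12 - (-10)) / (5 - 3) = -1
g(u) = -20 + (-10)·(u - 3) + (-1)·(u - 3)(u - 4)
Expanding: g(u) = -u^2 - 3u - 2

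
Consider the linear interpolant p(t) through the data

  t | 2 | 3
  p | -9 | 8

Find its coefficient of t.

17

The leading coefficient equals the top divided difference p[2,3].
p[2,3] = (8 - (-9)) / (3 - 2) = 17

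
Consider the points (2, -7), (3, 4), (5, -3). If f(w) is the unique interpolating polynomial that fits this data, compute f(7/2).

Using Newton's divided-difference form:
f[2,3] = (4 - (-7)) / (3 - 2) = 11
f[3,5] = (-3 - 4) / (5 - 3) = -7/2
f[2,3,5] = (-7/2 - 11) / (5 - 2) = -29/6
f(7/2) = -7 + 11·(3/2) + (-29/6)·(3/2)·(1/2) = 47/8

47/8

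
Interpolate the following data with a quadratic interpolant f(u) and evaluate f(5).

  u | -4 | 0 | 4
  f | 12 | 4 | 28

Using Newton's divided-difference form:
f[-4,0] = (4 - 12) / (0 - (-4)) = -2
f[0,4] = (28 - 4) / (4 - 0) = 6
f[-4,0,4] = (6 - (-2)) / (4 - (-4)) = 1
f(5) = 12 + (-2)·(9) + 1·(9)·(5) = 39

39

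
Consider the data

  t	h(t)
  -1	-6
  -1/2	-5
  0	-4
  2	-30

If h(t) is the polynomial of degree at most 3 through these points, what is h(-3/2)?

-11/2

Evaluate each Lagrange basis at t = -3/2:
L_0(-3/2) = (-1)·(-3/2)·(-7/2)/[(-1/2)·(-1)·(-3)] = 7/2
L_1(-3/2) = (-1/2)·(-3/2)·(-7/2)/[(1/2)·(-1/2)·(-5/2)] = -21/5
L_2(-3/2) = (-1/2)·(-1)·(-7/2)/[(1)·(1/2)·(-2)] = 7/4
L_3(-3/2) = (-1/2)·(-1)·(-3/2)/[(3)·(5/2)·(2)] = -1/20
Sum: (-6)·(7/2) + (-5)·(-21/5) + (-4)·(7/4) + (-30)·(-1/20) = -11/2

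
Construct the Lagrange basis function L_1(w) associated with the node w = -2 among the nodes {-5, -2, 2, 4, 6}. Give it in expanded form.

L_1(w) = -(1/576)w^4 + (7/576)w^3 + (1/36)w^2 - (43/144)w + 5/12

L_1(w) = (w + 5)(w - 2)(w - 4)(w - 6) / [(3)·(-4)·(-6)·(-8)]
       = (w^4 - 7w^3 - 16w^2 + 172w - 240) / (-576)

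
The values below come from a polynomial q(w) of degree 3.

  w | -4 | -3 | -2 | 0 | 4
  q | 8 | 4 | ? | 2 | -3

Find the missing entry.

17/8

The 4 known values determine q uniquely (degree ≤ 3).
Evaluate each Lagrange basis at w = -2:
L_0(-2) = (1)·(-2)·(-6)/[(-1)·(-4)·(-8)] = -3/8
L_1(-2) = (2)·(-2)·(-6)/[(1)·(-3)·(-7)] = 8/7
L_2(-2) = (2)·(1)·(-6)/[(4)·(3)·(-4)] = 1/4
L_3(-2) = (2)·(1)·(-2)/[(8)·(7)·(4)] = -1/56
Sum: 8·(-3/8) + 4·(8/7) + 2·(1/4) + (-3)·(-1/56) = 17/8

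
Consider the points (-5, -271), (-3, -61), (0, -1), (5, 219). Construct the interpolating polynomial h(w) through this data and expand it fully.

Build the Lagrange basis polynomials:
L_0(w) = (w + 3)w(w - 5) / [-100] = -(1/100)w^3 + (1/50)w^2 + (3/20)w
L_1(w) = (w + 5)w(w - 5) / [48] = (1/48)w^3 - (25/48)w
L_2(w) = (w + 5)(w + 3)(w - 5) / [-75] = -(1/75)w^3 - (1/25)w^2 + (1/3)w + 1
L_3(w) = (w + 5)(w + 3)w / [400] = (1/400)w^3 + (1/50)w^2 + (3/80)w
h(w) = (-271)·L_0 + (-61)·L_1 + (-1)·L_2 + 219·L_3
  (-271)·L_0(w) = (271/100)w^3 - (271/50)w^2 - (813/20)w
  (-61)·L_1(w) = -(61/48)w^3 + (1525/48)w
  (-1)·L_2(w) = (1/75)w^3 + (1/25)w^2 - (1/3)w - 1
  219·L_3(w) = (219/400)w^3 + (219/50)w^2 + (657/80)w
Adding term by term: 2w^3 - w^2 - w - 1

h(w) = 2w^3 - w^2 - w - 1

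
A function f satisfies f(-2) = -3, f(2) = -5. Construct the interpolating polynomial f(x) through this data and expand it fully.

f(x) = -(1/2)x - 4

L_0(x) = (x - 2) / [-4] = -(1/4)x + 1/2
L_1(x) = (x + 2) / [4] = (1/4)x + 1/2
f(x) = (-3)·L_0 + (-5)·L_1
  (-3)·L_0(x) = (3/4)x - 3/2
  (-5)·L_1(x) = -(5/4)x - 5/2
Adding term by term: -(1/2)x - 4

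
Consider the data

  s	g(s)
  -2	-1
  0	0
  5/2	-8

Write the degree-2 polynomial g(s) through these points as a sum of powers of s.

g(s) = -(37/45)s^2 - (103/90)s

Build the Lagrange basis polynomials:
L_0(s) = s(s - 5/2) / [9] = (1/9)s^2 - (5/18)s
L_1(s) = (s + 2)(s - 5/2) / [-5] = -(1/5)s^2 + (1/10)s + 1
L_2(s) = (s + 2)s / [45/4] = (4/45)s^2 + (8/45)s
g(s) = (-1)·L_0 + 0·L_1 + (-8)·L_2
  (-1)·L_0(s) = -(1/9)s^2 + (5/18)s
  0·L_1(s) = 0
  (-8)·L_2(s) = -(32/45)s^2 - (64/45)s
Adding term by term: -(37/45)s^2 - (103/90)s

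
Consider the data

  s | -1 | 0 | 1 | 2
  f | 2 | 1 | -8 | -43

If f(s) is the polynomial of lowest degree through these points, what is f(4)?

-263

Using Newton's divided-difference form:
f[-1,0] = (1 - 2) / (0 - (-1)) = -1
f[0,1] = (-8 - 1) / (1 - 0) = -9
f[1,2] = (-43 - (-8)) / (2 - 1) = -35
f[-1,0,1] = (-9 - (-1)) / (1 - (-1)) = -4
f[0,1,2] = (-35 - (-9)) / (2 - 0) = -13
f[-1,0,1,2] = (-13 - (-4)) / (2 - (-1)) = -3
f(4) = 2 + (-1)·(5) + (-4)·(5)·(4) + (-3)·(5)·(4)·(3) = -263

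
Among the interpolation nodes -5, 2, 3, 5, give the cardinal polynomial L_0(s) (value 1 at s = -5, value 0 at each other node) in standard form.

L_0(s) = -(1/560)s^3 + (1/56)s^2 - (31/560)s + 3/56

L_0(s) = (s - 2)(s - 3)(s - 5) / [(-7)·(-8)·(-10)]
       = (s^3 - 10s^2 + 31s - 30) / (-560)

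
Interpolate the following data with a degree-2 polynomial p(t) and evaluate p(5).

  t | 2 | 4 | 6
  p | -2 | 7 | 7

65/8

L_0(5) = (1)·(-1)/[(-2)·(-4)] = -1/8
L_1(5) = (3)·(-1)/[(2)·(-2)] = 3/4
L_2(5) = (3)·(1)/[(4)·(2)] = 3/8
Sum: (-2)·(-1/8) + 7·(3/4) + 7·(3/8) = 65/8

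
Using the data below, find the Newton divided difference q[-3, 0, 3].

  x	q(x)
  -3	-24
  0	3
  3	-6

-2

q[-3,0] = (3 - (-24)) / (0 - (-3)) = 9
q[0,3] = (-6 - 3) / (3 - 0) = -3
q[-3,0,3] = (-3 - 9) / (3 - (-3)) = -2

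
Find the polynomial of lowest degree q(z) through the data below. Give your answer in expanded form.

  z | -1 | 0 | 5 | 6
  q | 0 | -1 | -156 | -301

Build the Lagrange basis polynomials:
L_0(z) = z(z - 5)(z - 6) / [-42] = -(1/42)z^3 + (11/42)z^2 - (5/7)z
L_1(z) = (z + 1)(z - 5)(z - 6) / [30] = (1/30)z^3 - (1/3)z^2 + (19/30)z + 1
L_2(z) = (z + 1)z(z - 6) / [-30] = -(1/30)z^3 + (1/6)z^2 + (1/5)z
L_3(z) = (z + 1)z(z - 5) / [42] = (1/42)z^3 - (2/21)z^2 - (5/42)z
q(z) = 0·L_0 + (-1)·L_1 + (-156)·L_2 + (-301)·L_3
  0·L_0(z) = 0
  (-1)·L_1(z) = -(1/30)z^3 + (1/3)z^2 - (19/30)z - 1
  (-156)·L_2(z) = (26/5)z^3 - 26z^2 - (156/5)z
  (-301)·L_3(z) = -(43/6)z^3 + (86/3)z^2 + (215/6)z
Adding term by term: -2z^3 + 3z^2 + 4z - 1

q(z) = -2z^3 + 3z^2 + 4z - 1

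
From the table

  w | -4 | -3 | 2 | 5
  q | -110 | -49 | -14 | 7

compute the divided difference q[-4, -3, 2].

q[-4,-3] = (-49 - (-110)) / (-3 - (-4)) = 61
q[-3,2] = (-14 - (-49)) / (2 - (-3)) = 7
q[-4,-3,2] = (7 - 61) / (2 - (-4)) = -9

-9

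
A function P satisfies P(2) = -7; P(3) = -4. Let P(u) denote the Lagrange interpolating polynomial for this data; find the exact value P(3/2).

L_0(3/2) = (-3/2)/[(-1)] = 3/2
L_1(3/2) = (-1/2)/[(1)] = -1/2
Sum: (-7)·(3/2) + (-4)·(-1/2) = -17/2

-17/2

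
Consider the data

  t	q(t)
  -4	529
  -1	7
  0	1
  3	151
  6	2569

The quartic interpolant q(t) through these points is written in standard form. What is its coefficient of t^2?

Build the Lagrange basis polynomials:
L_0(t) = (t + 1)t(t - 3)(t - 6) / [840] = (1/840)t^4 - (1/105)t^3 + (3/280)t^2 + (3/140)t
L_1(t) = (t + 4)t(t - 3)(t - 6) / [-84] = -(1/84)t^4 + (5/84)t^3 + (3/14)t^2 - (6/7)t
L_2(t) = (t + 4)(t + 1)(t - 3)(t - 6) / [72] = (1/72)t^4 - (1/18)t^3 - (23/72)t^2 + (3/4)t + 1
L_3(t) = (t + 4)(t + 1)t(t - 6) / [-252] = -(1/252)t^4 + (1/252)t^3 + (13/126)t^2 + (2/21)t
L_4(t) = (t + 4)(t + 1)t(t - 3) / [1260] = (1/1260)t^4 + (1/630)t^3 - (11/1260)t^2 - (1/105)t
q(t) = 529·L_0 + 7·L_1 + 1·L_2 + 151·L_3 + 2569·L_4
Only the coefficient of t^2 is needed; take it from each L_i and combine:
529·(3/280) + 7·(3/14) + 1·(-23/72) + 151·(13/126) + 2569·(-11/1260) = 0

0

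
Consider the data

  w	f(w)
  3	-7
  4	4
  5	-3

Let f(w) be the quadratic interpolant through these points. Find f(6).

Using Newton's divided-difference form:
f[3,4] = (4 - (-7)) / (4 - 3) = 11
f[4,5] = (-3 - 4) / (5 - 4) = -7
f[3,4,5] = (-7 - 11) / (5 - 3) = -9
f(6) = -7 + 11·(3) + (-9)·(3)·(2) = -28

-28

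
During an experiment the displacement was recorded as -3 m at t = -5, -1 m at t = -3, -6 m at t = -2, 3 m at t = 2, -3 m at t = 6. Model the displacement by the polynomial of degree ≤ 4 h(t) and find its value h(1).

-137/28

Using Newton's divided-difference form:
h[-5,-3] = (-1 - (-3)) / (-3 - (-5)) = 1
h[-3,-2] = (-6 - (-1)) / (-2 - (-3)) = -5
h[-2,2] = (3 - (-6)) / (2 - (-2)) = 9/4
h[2,6] = (-3 - 3) / (6 - 2) = -3/2
h[-5,-3,-2] = (-5 - 1) / (-2 - (-5)) = -2
h[-3,-2,2] = (9/4 - (-5)) / (2 - (-3)) = 29/20
h[-2,2,6] = (-3/2 - 9/4) / (6 - (-2)) = -15/32
h[-5,-3,-2,2] = (29/20 - (-2)) / (2 - (-5)) = 69/140
h[-3,-2,2,6] = (-15/32 - 29/20) / (6 - (-3)) = -307/1440
h[-5,-3,-2,2,6] = (-307/1440 - 69/140) / (6 - (-5)) = -647/10080
h(1) = -3 + 1·(6) + (-2)·(6)·(4) + (69/140)·(6)·(4)·(3) + (-647/10080)·(6)·(4)·(3)·(-1) = -137/28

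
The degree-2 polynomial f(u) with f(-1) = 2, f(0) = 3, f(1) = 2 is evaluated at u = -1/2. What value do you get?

11/4

Evaluate each Lagrange basis at u = -1/2:
L_0(-1/2) = (-1/2)·(-3/2)/[(-1)·(-2)] = 3/8
L_1(-1/2) = (1/2)·(-3/2)/[(1)·(-1)] = 3/4
L_2(-1/2) = (1/2)·(-1/2)/[(2)·(1)] = -1/8
Sum: 2·(3/8) + 3·(3/4) + 2·(-1/8) = 11/4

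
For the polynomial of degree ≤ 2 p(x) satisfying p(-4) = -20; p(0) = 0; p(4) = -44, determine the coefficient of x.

Build the Lagrange basis polynomials:
L_0(x) = x(x - 4) / [32] = (1/32)x^2 - (1/8)x
L_1(x) = (x + 4)(x - 4) / [-16] = -(1/16)x^2 + 1
L_2(x) = (x + 4)x / [32] = (1/32)x^2 + (1/8)x
p(x) = (-20)·L_0 + 0·L_1 + (-44)·L_2
Only the coefficient of x is needed; take it from each L_i and combine:
(-20)·(-1/8) + 0·(0) + (-44)·(1/8) = -3

-3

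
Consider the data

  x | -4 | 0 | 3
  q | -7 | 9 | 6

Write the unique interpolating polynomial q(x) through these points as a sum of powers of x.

Newton's divided differences:
q[-4,0] = (9 - (-7)) / (0 - (-4)) = 4
q[0,3] = (6 - 9) / (3 - 0) = -1
q[-4,0,3] = (-1 - 4) / (3 - (-4)) = -5/7
q(x) = -7 + 4·(x + 4) + (-5/7)·(x + 4)x
Expanding: q(x) = -(5/7)x^2 + (8/7)x + 9

q(x) = -(5/7)x^2 + (8/7)x + 9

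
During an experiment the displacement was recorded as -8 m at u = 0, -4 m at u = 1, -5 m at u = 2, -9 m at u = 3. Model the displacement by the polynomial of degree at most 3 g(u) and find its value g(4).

-14

Using Newton's divided-difference form:
g[0,1] = (-4 - (-8)) / (1 - 0) = 4
g[1,2] = (-5 - (-4)) / (2 - 1) = -1
g[2,3] = (-9 - (-5)) / (3 - 2) = -4
g[0,1,2] = (-1 - 4) / (2 - 0) = -5/2
g[1,2,3] = (-4 - (-1)) / (3 - 1) = -3/2
g[0,1,2,3] = (-3/2 - (-5/2)) / (3 - 0) = 1/3
g(4) = -8 + 4·(4) + (-5/2)·(4)·(3) + (1/3)·(4)·(3)·(2) = -14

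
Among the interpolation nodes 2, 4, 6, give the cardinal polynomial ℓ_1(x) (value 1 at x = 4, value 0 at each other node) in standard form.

ℓ_1(x) = -(1/4)x^2 + 2x - 3

ℓ_1(x) = (x - 2)(x - 6) / [(2)·(-2)]
       = (x^2 - 8x + 12) / (-4)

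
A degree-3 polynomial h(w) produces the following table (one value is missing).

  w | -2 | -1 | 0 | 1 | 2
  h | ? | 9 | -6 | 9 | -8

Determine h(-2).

The 4 known values determine h uniquely (degree ≤ 3).
L_0(-2) = (-2)·(-3)·(-4)/[(-1)·(-2)·(-3)] = 4
L_1(-2) = (-1)·(-3)·(-4)/[(1)·(-1)·(-2)] = -6
L_2(-2) = (-1)·(-2)·(-4)/[(2)·(1)·(-1)] = 4
L_3(-2) = (-1)·(-2)·(-3)/[(3)·(2)·(1)] = -1
Sum: 9·(4) + (-6)·(-6) + 9·(4) + (-8)·(-1) = 116

116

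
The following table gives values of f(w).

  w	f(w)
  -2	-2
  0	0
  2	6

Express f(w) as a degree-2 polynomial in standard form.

f(w) = (1/2)w^2 + 2w

L_0(w) = w(w - 2) / [8] = (1/8)w^2 - (1/4)w
L_1(w) = (w + 2)(w - 2) / [-4] = -(1/4)w^2 + 1
L_2(w) = (w + 2)w / [8] = (1/8)w^2 + (1/4)w
f(w) = (-2)·L_0 + 0·L_1 + 6·L_2
  (-2)·L_0(w) = -(1/4)w^2 + (1/2)w
  0·L_1(w) = 0
  6·L_2(w) = (3/4)w^2 + (3/2)w
Adding term by term: (1/2)w^2 + 2w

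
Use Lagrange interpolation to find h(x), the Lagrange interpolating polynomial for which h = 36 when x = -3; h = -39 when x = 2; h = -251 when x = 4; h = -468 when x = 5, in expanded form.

h(x) = -3x^3 - 4x^2 + 2x - 3

Build the Lagrange basis polynomials:
L_0(x) = (x - 2)(x - 4)(x - 5) / [-280] = -(1/280)x^3 + (11/280)x^2 - (19/140)x + 1/7
L_1(x) = (x + 3)(x - 4)(x - 5) / [30] = (1/30)x^3 - (1/5)x^2 - (7/30)x + 2
L_2(x) = (x + 3)(x - 2)(x - 5) / [-14] = -(1/14)x^3 + (2/7)x^2 + (11/14)x - 15/7
L_3(x) = (x + 3)(x - 2)(x - 4) / [24] = (1/24)x^3 - (1/8)x^2 - (5/12)x + 1
h(x) = 36·L_0 + (-39)·L_1 + (-251)·L_2 + (-468)·L_3
  36·L_0(x) = -(9/70)x^3 + (99/70)x^2 - (171/35)x + 36/7
  (-39)·L_1(x) = -(13/10)x^3 + (39/5)x^2 + (91/10)x - 78
  (-251)·L_2(x) = (251/14)x^3 - (502/7)x^2 - (2761/14)x + 3765/7
  (-468)·L_3(x) = -(39/2)x^3 + (117/2)x^2 + 195x - 468
Adding term by term: -3x^3 - 4x^2 + 2x - 3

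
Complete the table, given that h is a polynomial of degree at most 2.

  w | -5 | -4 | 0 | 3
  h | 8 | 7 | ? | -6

6/7

The 3 known values determine h uniquely (degree ≤ 2).
L_0(0) = (4)·(-3)/[(-1)·(-8)] = -3/2
L_1(0) = (5)·(-3)/[(1)·(-7)] = 15/7
L_2(0) = (5)·(4)/[(8)·(7)] = 5/14
Sum: 8·(-3/2) + 7·(15/7) + (-6)·(5/14) = 6/7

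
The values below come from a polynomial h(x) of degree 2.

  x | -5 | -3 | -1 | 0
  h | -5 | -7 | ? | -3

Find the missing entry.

The 3 known values determine h uniquely (degree ≤ 2).
L_0(-1) = (2)·(-1)/[(-2)·(-5)] = -1/5
L_1(-1) = (4)·(-1)/[(2)·(-3)] = 2/3
L_2(-1) = (4)·(2)/[(5)·(3)] = 8/15
Sum: (-5)·(-1/5) + (-7)·(2/3) + (-3)·(8/15) = -79/15

-79/15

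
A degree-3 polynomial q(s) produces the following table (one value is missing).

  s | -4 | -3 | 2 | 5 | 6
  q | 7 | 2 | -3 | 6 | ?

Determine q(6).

The 4 known values determine q uniquely (degree ≤ 3).
L_0(6) = (9)·(4)·(1)/[(-1)·(-6)·(-9)] = -2/3
L_1(6) = (10)·(4)·(1)/[(1)·(-5)·(-8)] = 1
L_2(6) = (10)·(9)·(1)/[(6)·(5)·(-3)] = -1
L_3(6) = (10)·(9)·(4)/[(9)·(8)·(3)] = 5/3
Sum: 7·(-2/3) + 2·(1) + (-3)·(-1) + 6·(5/3) = 31/3

31/3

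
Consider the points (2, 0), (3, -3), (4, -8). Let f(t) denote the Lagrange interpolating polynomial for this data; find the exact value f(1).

Evaluate each Lagrange basis at t = 1:
L_0(1) = (-2)·(-3)/[(-1)·(-2)] = 3
L_1(1) = (-1)·(-3)/[(1)·(-1)] = -3
L_2(1) = (-1)·(-2)/[(2)·(1)] = 1
Sum: 0 + (-3)·(-3) + (-8)·(1) = 1

1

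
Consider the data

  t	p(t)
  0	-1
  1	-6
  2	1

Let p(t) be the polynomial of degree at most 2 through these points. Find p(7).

L_0(7) = (6)·(5)/[(-1)·(-2)] = 15
L_1(7) = (7)·(5)/[(1)·(-1)] = -35
L_2(7) = (7)·(6)/[(2)·(1)] = 21
Sum: (-1)·(15) + (-6)·(-35) + 1·(21) = 216

216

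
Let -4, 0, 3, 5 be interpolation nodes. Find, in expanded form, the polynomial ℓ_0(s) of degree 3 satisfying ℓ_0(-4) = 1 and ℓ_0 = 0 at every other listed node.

ℓ_0(s) = -(1/252)s^3 + (2/63)s^2 - (5/84)s

ℓ_0(s) = s(s - 3)(s - 5) / [(-4)·(-7)·(-9)]
       = (s^3 - 8s^2 + 15s) / (-252)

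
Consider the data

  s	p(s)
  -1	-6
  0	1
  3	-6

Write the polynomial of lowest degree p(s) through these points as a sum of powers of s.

Newton's divided differences:
p[-1,0] = (1 - (-6)) / (0 - (-1)) = 7
p[0,3] = (-6 - 1) / (3 - 0) = -7/3
p[-1,0,3] = (-7/3 - 7) / (3 - (-1)) = -7/3
p(s) = -6 + 7·(s + 1) + (-7/3)·(s + 1)s
Expanding: p(s) = -(7/3)s^2 + (14/3)s + 1

p(s) = -(7/3)s^2 + (14/3)s + 1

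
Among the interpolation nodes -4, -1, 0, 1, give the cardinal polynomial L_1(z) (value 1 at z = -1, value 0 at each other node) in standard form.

L_1(z) = (1/6)z^3 + (1/2)z^2 - (2/3)z

L_1(z) = (z + 4)z(z - 1) / [(3)·(-1)·(-2)]
       = (z^3 + 3z^2 - 4z) / (6)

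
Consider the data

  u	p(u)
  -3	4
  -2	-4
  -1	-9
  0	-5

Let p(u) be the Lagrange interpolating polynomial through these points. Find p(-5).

5

Evaluate each Lagrange basis at u = -5:
L_0(-5) = (-3)·(-4)·(-5)/[(-1)·(-2)·(-3)] = 10
L_1(-5) = (-2)·(-4)·(-5)/[(1)·(-1)·(-2)] = -20
L_2(-5) = (-2)·(-3)·(-5)/[(2)·(1)·(-1)] = 15
L_3(-5) = (-2)·(-3)·(-4)/[(3)·(2)·(1)] = -4
Sum: 4·(10) + (-4)·(-20) + (-9)·(15) + (-5)·(-4) = 5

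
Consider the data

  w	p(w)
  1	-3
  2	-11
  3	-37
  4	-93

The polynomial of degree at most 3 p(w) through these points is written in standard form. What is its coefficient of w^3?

-2

L_0(w) = (w - 2)(w - 3)(w - 4) / [-6] = -(1/6)w^3 + (3/2)w^2 - (13/3)w + 4
L_1(w) = (w - 1)(w - 3)(w - 4) / [2] = (1/2)w^3 - 4w^2 + (19/2)w - 6
L_2(w) = (w - 1)(w - 2)(w - 4) / [-2] = -(1/2)w^3 + (7/2)w^2 - 7w + 4
L_3(w) = (w - 1)(w - 2)(w - 3) / [6] = (1/6)w^3 - w^2 + (11/6)w - 1
p(w) = (-3)·L_0 + (-11)·L_1 + (-37)·L_2 + (-93)·L_3
Only the coefficient of w^3 is needed; take it from each L_i and combine:
(-3)·(-1/6) + (-11)·(1/2) + (-37)·(-1/2) + (-93)·(1/6) = -2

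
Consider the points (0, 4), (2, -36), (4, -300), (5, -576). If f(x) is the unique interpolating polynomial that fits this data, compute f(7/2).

Evaluate each Lagrange basis at x = 7/2:
L_0(7/2) = (3/2)·(-1/2)·(-3/2)/[(-2)·(-4)·(-5)] = -9/320
L_1(7/2) = (7/2)·(-1/2)·(-3/2)/[(2)·(-2)·(-3)] = 7/32
L_2(7/2) = (7/2)·(3/2)·(-3/2)/[(4)·(2)·(-1)] = 63/64
L_3(7/2) = (7/2)·(3/2)·(-1/2)/[(5)·(3)·(1)] = -7/40
Sum: 4·(-9/320) + (-36)·(7/32) + (-300)·(63/64) + (-576)·(-7/40) = -405/2

-405/2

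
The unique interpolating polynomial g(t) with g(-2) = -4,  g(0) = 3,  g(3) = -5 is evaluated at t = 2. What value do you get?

2/15

L_0(2) = (2)·(-1)/[(-2)·(-5)] = -1/5
L_1(2) = (4)·(-1)/[(2)·(-3)] = 2/3
L_2(2) = (4)·(2)/[(5)·(3)] = 8/15
Sum: (-4)·(-1/5) + 3·(2/3) + (-5)·(8/15) = 2/15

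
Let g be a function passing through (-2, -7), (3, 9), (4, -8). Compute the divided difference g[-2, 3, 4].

g[-2,3] = (9 - (-7)) / (3 - (-2)) = 16/5
g[3,4] = (-8 - 9) / (4 - 3) = -17
g[-2,3,4] = (-17 - 16/5) / (4 - (-2)) = -101/30

-101/30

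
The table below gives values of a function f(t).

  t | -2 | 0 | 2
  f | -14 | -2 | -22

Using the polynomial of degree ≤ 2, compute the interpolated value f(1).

-8

Evaluate each Lagrange basis at t = 1:
L_0(1) = (1)·(-1)/[(-2)·(-4)] = -1/8
L_1(1) = (3)·(-1)/[(2)·(-2)] = 3/4
L_2(1) = (3)·(1)/[(4)·(2)] = 3/8
Sum: (-14)·(-1/8) + (-2)·(3/4) + (-22)·(3/8) = -8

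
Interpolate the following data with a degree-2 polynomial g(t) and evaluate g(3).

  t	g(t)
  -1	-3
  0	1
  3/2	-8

-35

Using Newton's divided-difference form:
g[-1,0] = (1 - (-3)) / (0 - (-1)) = 4
g[0,3/2] = (-8 - 1) / (3/2 - 0) = -6
g[-1,0,3/2] = (-6 - 4) / (3/2 - (-1)) = -4
g(3) = -3 + 4·(4) + (-4)·(4)·(3) = -35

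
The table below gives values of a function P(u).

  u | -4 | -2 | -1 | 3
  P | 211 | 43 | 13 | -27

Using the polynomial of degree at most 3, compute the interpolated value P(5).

Evaluate each Lagrange basis at u = 5:
L_0(5) = (7)·(6)·(2)/[(-2)·(-3)·(-7)] = -2
L_1(5) = (9)·(6)·(2)/[(2)·(-1)·(-5)] = 54/5
L_2(5) = (9)·(7)·(2)/[(3)·(1)·(-4)] = -21/2
L_3(5) = (9)·(7)·(6)/[(7)·(5)·(4)] = 27/10
Sum: 211·(-2) + 43·(54/5) + 13·(-21/2) + (-27)·(27/10) = -167

-167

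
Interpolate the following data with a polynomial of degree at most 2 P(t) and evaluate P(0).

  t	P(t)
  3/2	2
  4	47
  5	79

L_0(0) = (-4)·(-5)/[(-5/2)·(-7/2)] = 16/7
L_1(0) = (-3/2)·(-5)/[(5/2)·(-1)] = -3
L_2(0) = (-3/2)·(-4)/[(7/2)·(1)] = 12/7
Sum: 2·(16/7) + 47·(-3) + 79·(12/7) = -1

-1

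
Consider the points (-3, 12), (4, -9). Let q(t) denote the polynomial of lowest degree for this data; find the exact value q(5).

-12

Evaluate each Lagrange basis at t = 5:
L_0(5) = (1)/[(-7)] = -1/7
L_1(5) = (8)/[(7)] = 8/7
Sum: 12·(-1/7) + (-9)·(8/7) = -12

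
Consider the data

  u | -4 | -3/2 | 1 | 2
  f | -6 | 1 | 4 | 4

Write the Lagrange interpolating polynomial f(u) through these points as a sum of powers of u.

f(u) = -(2/525)u^3 - (59/175)u^2 + (109/105)u + 578/175

L_0(u) = (u + 3/2)(u - 1)(u - 2) / [-75] = -(1/75)u^3 + (1/50)u^2 + (1/30)u - 1/25
L_1(u) = (u + 4)(u - 1)(u - 2) / [175/8] = (8/175)u^3 + (8/175)u^2 - (16/35)u + 64/175
L_2(u) = (u + 4)(u + 3/2)(u - 2) / [-25/2] = -(2/25)u^3 - (7/25)u^2 + (2/5)u + 24/25
L_3(u) = (u + 4)(u + 3/2)(u - 1) / [21] = (1/21)u^3 + (3/14)u^2 + (1/42)u - 2/7
f(u) = (-6)·L_0 + 1·L_1 + 4·L_2 + 4·L_3
  (-6)·L_0(u) = (2/25)u^3 - (3/25)u^2 - (1/5)u + 6/25
  1·L_1(u) = (8/175)u^3 + (8/175)u^2 - (16/35)u + 64/175
  4·L_2(u) = -(8/25)u^3 - (28/25)u^2 + (8/5)u + 96/25
  4·L_3(u) = (4/21)u^3 + (6/7)u^2 + (2/21)u - 8/7
Adding term by term: -(2/525)u^3 - (59/175)u^2 + (109/105)u + 578/175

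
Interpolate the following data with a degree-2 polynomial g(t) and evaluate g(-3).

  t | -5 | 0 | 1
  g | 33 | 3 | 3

Evaluate each Lagrange basis at t = -3:
L_0(-3) = (-3)·(-4)/[(-5)·(-6)] = 2/5
L_1(-3) = (2)·(-4)/[(5)·(-1)] = 8/5
L_2(-3) = (2)·(-3)/[(6)·(1)] = -1
Sum: 33·(2/5) + 3·(8/5) + 3·(-1) = 15

15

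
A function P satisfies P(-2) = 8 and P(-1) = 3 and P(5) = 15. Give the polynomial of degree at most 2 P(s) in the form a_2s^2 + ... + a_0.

Newton's divided differences:
P[-2,-1] = (3 - 8) / (-1 - (-2)) = -5
P[-1,5] = (15 - 3) / (5 - (-1)) = 2
P[-2,-1,5] = (2 - (-5)) / (5 - (-2)) = 1
P(s) = 8 + (-5)·(s + 2) + 1·(s + 2)(s + 1)
Expanding: P(s) = s^2 - 2s

P(s) = s^2 - 2s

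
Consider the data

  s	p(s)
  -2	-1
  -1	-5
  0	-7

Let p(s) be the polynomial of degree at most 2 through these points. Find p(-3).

L_0(-3) = (-2)·(-3)/[(-1)·(-2)] = 3
L_1(-3) = (-1)·(-3)/[(1)·(-1)] = -3
L_2(-3) = (-1)·(-2)/[(2)·(1)] = 1
Sum: (-1)·(3) + (-5)·(-3) + (-7)·(1) = 5

5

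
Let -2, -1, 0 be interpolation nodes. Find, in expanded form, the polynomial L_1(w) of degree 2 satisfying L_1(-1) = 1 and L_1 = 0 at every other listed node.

L_1(w) = (w + 2)w / [(1)·(-1)]
       = (w^2 + 2w) / (-1)

L_1(w) = -w^2 - 2w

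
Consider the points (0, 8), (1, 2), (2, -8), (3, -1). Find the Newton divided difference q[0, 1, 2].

-2

q[0,1] = (2 - 8) / (1 - 0) = -6
q[1,2] = (-8 - 2) / (2 - 1) = -10
q[0,1,2] = (-10 - (-6)) / (2 - 0) = -2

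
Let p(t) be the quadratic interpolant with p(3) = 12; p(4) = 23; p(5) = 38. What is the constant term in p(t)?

L_0(t) = (t - 4)(t - 5) / [2] = (1/2)t^2 - (9/2)t + 10
L_1(t) = (t - 3)(t - 5) / [-1] = -t^2 + 8t - 15
L_2(t) = (t - 3)(t - 4) / [2] = (1/2)t^2 - (7/2)t + 6
p(t) = 12·L_0 + 23·L_1 + 38·L_2
Only the constant term is needed; take it from each L_i and combine:
12·(10) + 23·(-15) + 38·(6) = 3

3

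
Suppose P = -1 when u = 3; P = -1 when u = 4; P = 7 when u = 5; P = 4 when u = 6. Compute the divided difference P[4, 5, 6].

-11/2

P[4,5] = (7 - (-1)) / (5 - 4) = 8
P[5,6] = (4 - 7) / (6 - 5) = -3
P[4,5,6] = (-3 - 8) / (6 - 4) = -11/2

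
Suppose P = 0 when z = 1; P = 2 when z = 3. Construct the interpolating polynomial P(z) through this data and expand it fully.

L_0(z) = (z - 3) / [-2] = -(1/2)z + 3/2
L_1(z) = (z - 1) / [2] = (1/2)z - 1/2
P(z) = 0·L_0 + 2·L_1
  0·L_0(z) = 0
  2·L_1(z) = z - 1
Adding term by term: z - 1

P(z) = z - 1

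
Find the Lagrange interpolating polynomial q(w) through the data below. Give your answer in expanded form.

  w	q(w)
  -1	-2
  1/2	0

L_0(w) = (w - 1/2) / [-3/2] = -(2/3)w + 1/3
L_1(w) = (w + 1) / [3/2] = (2/3)w + 2/3
q(w) = (-2)·L_0 + 0·L_1
  (-2)·L_0(w) = (4/3)w - 2/3
  0·L_1(w) = 0
Adding term by term: (4/3)w - 2/3

q(w) = (4/3)w - 2/3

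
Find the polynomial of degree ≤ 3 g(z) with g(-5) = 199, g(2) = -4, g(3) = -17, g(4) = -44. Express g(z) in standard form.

L_0(z) = (z - 2)(z - 3)(z - 4) / [-504] = -(1/504)z^3 + (1/56)z^2 - (13/252)z + 1/21
L_1(z) = (z + 5)(z - 3)(z - 4) / [14] = (1/14)z^3 - (1/7)z^2 - (23/14)z + 30/7
L_2(z) = (z + 5)(z - 2)(z - 4) / [-8] = -(1/8)z^3 + (1/8)z^2 + (11/4)z - 5
L_3(z) = (z + 5)(z - 2)(z - 3) / [18] = (1/18)z^3 - (19/18)z + 5/3
g(z) = 199·L_0 + (-4)·L_1 + (-17)·L_2 + (-44)·L_3
  199·L_0(z) = -(199/504)z^3 + (199/56)z^2 - (2587/252)z + 199/21
  (-4)·L_1(z) = -(2/7)z^3 + (4/7)z^2 + (46/7)z - 120/7
  (-17)·L_2(z) = (17/8)z^3 - (17/8)z^2 - (187/4)z + 85
  (-44)·L_3(z) = -(22/9)z^3 + (418/9)z - 220/3
Adding term by term: -z^3 + 2z^2 - 4z + 4

g(z) = -z^3 + 2z^2 - 4z + 4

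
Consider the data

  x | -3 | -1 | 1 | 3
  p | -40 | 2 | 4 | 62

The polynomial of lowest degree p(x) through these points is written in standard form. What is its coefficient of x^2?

1

Build the Lagrange basis polynomials:
L_0(x) = (x + 1)(x - 1)(x - 3) / [-48] = -(1/48)x^3 + (1/16)x^2 + (1/48)x - 1/16
L_1(x) = (x + 3)(x - 1)(x - 3) / [16] = (1/16)x^3 - (1/16)x^2 - (9/16)x + 9/16
L_2(x) = (x + 3)(x + 1)(x - 3) / [-16] = -(1/16)x^3 - (1/16)x^2 + (9/16)x + 9/16
L_3(x) = (x + 3)(x + 1)(x - 1) / [48] = (1/48)x^3 + (1/16)x^2 - (1/48)x - 1/16
p(x) = (-40)·L_0 + 2·L_1 + 4·L_2 + 62·L_3
Only the coefficient of x^2 is needed; take it from each L_i and combine:
(-40)·(1/16) + 2·(-1/16) + 4·(-1/16) + 62·(1/16) = 1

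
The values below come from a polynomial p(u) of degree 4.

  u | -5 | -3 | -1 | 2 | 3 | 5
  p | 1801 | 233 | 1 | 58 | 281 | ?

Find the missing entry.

2041

The 5 known values determine p uniquely (degree ≤ 4).
Evaluate each Lagrange basis at u = 5:
L_0(5) = (8)·(6)·(3)·(2)/[(-2)·(-4)·(-7)·(-8)] = 9/14
L_1(5) = (10)·(6)·(3)·(2)/[(2)·(-2)·(-5)·(-6)] = -3
L_2(5) = (10)·(8)·(3)·(2)/[(4)·(2)·(-3)·(-4)] = 5
L_3(5) = (10)·(8)·(6)·(2)/[(7)·(5)·(3)·(-1)] = -64/7
L_4(5) = (10)·(8)·(6)·(3)/[(8)·(6)·(4)·(1)] = 15/2
Sum: 1801·(9/14) + 233·(-3) + 1·(5) + 58·(-64/7) + 281·(15/2) = 2041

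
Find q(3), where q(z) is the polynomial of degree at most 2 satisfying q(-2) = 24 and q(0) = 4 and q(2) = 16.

Evaluate each Lagrange basis at z = 3:
L_0(3) = (3)·(1)/[(-2)·(-4)] = 3/8
L_1(3) = (5)·(1)/[(2)·(-2)] = -5/4
L_2(3) = (5)·(3)/[(4)·(2)] = 15/8
Sum: 24·(3/8) + 4·(-5/4) + 16·(15/8) = 34

34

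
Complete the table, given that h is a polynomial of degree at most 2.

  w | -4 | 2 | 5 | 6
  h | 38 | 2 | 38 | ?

58

The 3 known values determine h uniquely (degree ≤ 2).
L_0(6) = (4)·(1)/[(-6)·(-9)] = 2/27
L_1(6) = (10)·(1)/[(6)·(-3)] = -5/9
L_2(6) = (10)·(4)/[(9)·(3)] = 40/27
Sum: 38·(2/27) + 2·(-5/9) + 38·(40/27) = 58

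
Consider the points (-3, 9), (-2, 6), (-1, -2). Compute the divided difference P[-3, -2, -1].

-5/2

P[-3,-2] = (6 - 9) / (-2 - (-3)) = -3
P[-2,-1] = (-2 - 6) / (-1 - (-2)) = -8
P[-3,-2,-1] = (-8 - (-3)) / (-1 - (-3)) = -5/2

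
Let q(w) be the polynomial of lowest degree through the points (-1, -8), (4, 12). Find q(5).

L_0(5) = (1)/[(-5)] = -1/5
L_1(5) = (6)/[(5)] = 6/5
Sum: (-8)·(-1/5) + 12·(6/5) = 16

16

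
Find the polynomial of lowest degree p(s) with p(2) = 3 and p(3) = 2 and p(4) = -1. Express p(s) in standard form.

p(s) = -s^2 + 4s - 1

L_0(s) = (s - 3)(s - 4) / [2] = (1/2)s^2 - (7/2)s + 6
L_1(s) = (s - 2)(s - 4) / [-1] = -s^2 + 6s - 8
L_2(s) = (s - 2)(s - 3) / [2] = (1/2)s^2 - (5/2)s + 3
p(s) = 3·L_0 + 2·L_1 + (-1)·L_2
  3·L_0(s) = (3/2)s^2 - (21/2)s + 18
  2·L_1(s) = -2s^2 + 12s - 16
  (-1)·L_2(s) = -(1/2)s^2 + (5/2)s - 3
Adding term by term: -s^2 + 4s - 1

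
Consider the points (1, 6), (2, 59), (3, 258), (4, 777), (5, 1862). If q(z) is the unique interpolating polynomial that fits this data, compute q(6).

3831

Using Newton's divided-difference form:
q[1,2] = (59 - 6) / (2 - 1) = 53
q[2,3] = (258 - 59) / (3 - 2) = 199
q[3,4] = (777 - 258) / (4 - 3) = 519
q[4,5] = (1862 - 777) / (5 - 4) = 1085
q[1,2,3] = (199 - 53) / (3 - 1) = 73
q[2,3,4] = (519 - 199) / (4 - 2) = 160
q[3,4,5] = (1085 - 519) / (5 - 3) = 283
q[1,2,3,4] = (160 - 73) / (4 - 1) = 29
q[2,3,4,5] = (283 - 160) / (5 - 2) = 41
q[1,2,3,4,5] = (41 - 29) / (5 - 1) = 3
q(6) = 6 + 53·(5) + 73·(5)·(4) + 29·(5)·(4)·(3) + 3·(5)·(4)·(3)·(2) = 3831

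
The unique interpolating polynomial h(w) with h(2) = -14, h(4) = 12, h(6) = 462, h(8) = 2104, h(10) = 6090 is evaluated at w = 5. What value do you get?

145

Using Newton's divided-difference form:
h[2,4] = (12 - (-14)) / (4 - 2) = 13
h[4,6] = (462 - 12) / (6 - 4) = 225
h[6,8] = (2104 - 462) / (8 - 6) = 821
h[8,10] = (6090 - 2104) / (10 - 8) = 1993
h[2,4,6] = (225 - 13) / (6 - 2) = 53
h[4,6,8] = (821 - 225) / (8 - 4) = 149
h[6,8,10] = (1993 - 821) / (10 - 6) = 293
h[2,4,6,8] = (149 - 53) / (8 - 2) = 16
h[4,6,8,10] = (293 - 149) / (10 - 4) = 24
h[2,4,6,8,10] = (24 - 16) / (10 - 2) = 1
h(5) = -14 + 13·(3) + 53·(3)·(1) + 16·(3)·(1)·(-1) + 1·(3)·(1)·(-1)·(-3) = 145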